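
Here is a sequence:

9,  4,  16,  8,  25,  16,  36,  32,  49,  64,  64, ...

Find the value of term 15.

100

Split by position mod 2 into 2 tracks.
Track A: 9, 16, 25, 36, 49, 64. Consecutive squares n² from n = 3.
Track B: 4, 8, 16, 32, 64. Powers 2^2, 2^3, 2^4, ….
Position 15 falls in track A as its term 8, giving 100.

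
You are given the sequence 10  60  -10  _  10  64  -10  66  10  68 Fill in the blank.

62

Split by position mod 2 into 2 tracks.
Stream A is 10, -10, 10, -10, 10, which is oscillating between 10 and -10.
Stream B is 60, ?, 64, 66, 68, which is linear: a_n = 58 + 2·n.
The gap is stream B's term 2; the rule gives 62.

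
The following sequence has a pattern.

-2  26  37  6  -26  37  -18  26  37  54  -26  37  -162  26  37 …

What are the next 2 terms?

486, -26

Split by position mod 3 into 3 tracks.
Track A: -2, 6, -18, 54, -162 (geometric, ×-3 each step).
Track B: 26, -26, 26, -26, 26 (the oscillation 26·(−1)^(n+1)).
Track C: 37, 37, 37, 37, 37 (the constant sequence 37).
Position 16 → track A, term 6 = 486.
Term 17 comes from track B (its 6th entry): -26.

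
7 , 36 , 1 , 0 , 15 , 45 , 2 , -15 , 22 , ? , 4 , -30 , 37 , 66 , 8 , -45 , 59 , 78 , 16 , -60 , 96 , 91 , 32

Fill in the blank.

Split by position mod 4 into 4 tracks.
Subsequence A = 7, 15, 22, 37, 59, 96: each term equals the sum of the previous two.
Subsequence B = 36, 45, ?, 66, 78, 91: the triangular numbers T_8, T_9, ….
Subsequence C = 1, 2, 4, 8, 16, 32: geometric, ×2 each step.
Subsequence D = 0, -15, -30, -45, -60: subtracting 15 each time.
Subsequence B's pattern makes the blank 55.

55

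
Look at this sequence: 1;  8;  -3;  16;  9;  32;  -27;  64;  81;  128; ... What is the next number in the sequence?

Split by position mod 2 into 2 tracks.
Subsequence A: 1, -3, 9, -27, 81 (geometric with ratio -3).
Subsequence B: 8, 16, 32, 64, 128 (powers 2^3, 2^4, 2^5, …).
Term 11 comes from subsequence A (its 6th entry): -243.

-243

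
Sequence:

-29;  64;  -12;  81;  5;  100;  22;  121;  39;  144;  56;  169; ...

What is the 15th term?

90

Split by position mod 2 into 2 tracks.
Track A: -29, -12, 5, 22, 39, 56 — linear: a_n = -46 + 17·n.
Track B: 64, 81, 100, 121, 144, 169 — perfect squares starting at 8².
The 15th slot belongs to track A; its 8th term is 90.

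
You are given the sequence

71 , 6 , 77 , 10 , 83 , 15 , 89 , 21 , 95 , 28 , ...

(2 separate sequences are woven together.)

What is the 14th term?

45

The terms cycle through 2 interleaved subsequences.
Track A = 71, 77, 83, 89, 95: arithmetic with common difference +6.
Track B = 6, 10, 15, 21, 28: triangular numbers starting at T_3.
Position 14 falls in track B as its term 7, giving 45.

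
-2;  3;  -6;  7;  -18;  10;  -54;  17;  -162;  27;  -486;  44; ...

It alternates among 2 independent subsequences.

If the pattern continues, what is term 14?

71

The terms cycle through 2 interleaved subsequences.
Track A: -2, -6, -18, -54, -162, -486 — multiplying by 3 each time.
Track B: 3, 7, 10, 17, 27, 44 — a Fibonacci-like recurrence a_n = a_{n-1} + a_{n-2}.
The 14th slot belongs to track B; its 7th term is 71.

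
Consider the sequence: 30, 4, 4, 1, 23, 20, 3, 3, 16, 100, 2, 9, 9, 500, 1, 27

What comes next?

The terms cycle through 4 interleaved subsequences.
Track A is 30, 23, 16, 9, which is arithmetic, step −7.
Track B is 4, 20, 100, 500, which is a geometric progression (common ratio 5).
Track C is 4, 3, 2, 1, which is subtracting 1 each time.
Track D is 1, 3, 9, 27, which is powers of 3.
The 17th slot belongs to track A; its 5th term is 2.

2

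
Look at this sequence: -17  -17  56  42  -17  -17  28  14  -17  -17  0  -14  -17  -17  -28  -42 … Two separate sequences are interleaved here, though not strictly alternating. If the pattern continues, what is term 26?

Positions follow the repeating pattern AABB; grouping by letter gives 2 tracks.
Track A: -17, -17, -17, -17, -17, -17, -17, -17 (constant -17).
Track B: 56, 42, 28, 14, 0, -14, -28, -42 (subtracting 14 each time).
Position 26 falls in track A as its term 14, giving -17.

-17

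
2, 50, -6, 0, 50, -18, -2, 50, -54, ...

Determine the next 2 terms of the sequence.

-4, 50

Split by position mod 3: positions 1, 4, 7, … form one track, and each other residue class forms its own.
Track A: 2, 0, -2 — arithmetic with common difference −2.
Track B: 50, 50, 50 — constant 50.
Track C: -6, -18, -54 — a geometric progression (common ratio 3).
Position 10 falls in track A as its term 4, giving -4.
Position 11 → track B, term 4 = 50.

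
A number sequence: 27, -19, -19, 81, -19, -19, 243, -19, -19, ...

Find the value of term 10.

729

Reading positions in blocks of 3 reveals the pattern ABB — 2 tracks woven together.
Stream A = 27, 81, 243: powers of 3.
Stream B = -19, -19, -19, -19, -19, -19: constant -19.
The 10th slot belongs to stream A; its 4th term is 729.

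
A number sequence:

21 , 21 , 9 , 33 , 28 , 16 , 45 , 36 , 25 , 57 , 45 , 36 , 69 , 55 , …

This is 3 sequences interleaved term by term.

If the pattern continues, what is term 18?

64

Split by position mod 3 into 3 tracks.
Subsequence A: 21, 33, 45, 57, 69 (arithmetic, step +12).
Subsequence B: 21, 28, 36, 45, 55 (triangular numbers n(n+1)/2 for n = 6, 7, …).
Subsequence C: 9, 16, 25, 36 (consecutive squares n² from n = 3).
Term 18 comes from subsequence C (its 6th entry): 64.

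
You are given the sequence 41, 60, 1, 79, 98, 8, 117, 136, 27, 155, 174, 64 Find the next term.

Positions follow the repeating pattern AAB; grouping by letter gives 2 tracks.
Track A = 41, 60, 79, 98, 117, 136, 155, 174: arithmetic with common difference +19.
Track B = 1, 8, 27, 64: consecutive cubes n³ from n = 1.
Position 13 → track A, term 9 = 193.

193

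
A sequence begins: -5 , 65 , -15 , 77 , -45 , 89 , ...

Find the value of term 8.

The terms cycle through 2 interleaved subsequences.
Track A is -5, -15, -45, which is multiplying by 3 each time.
Track B is 65, 77, 89, which is arithmetic with common difference +12.
The 8th slot belongs to track B; its 4th term is 101.

101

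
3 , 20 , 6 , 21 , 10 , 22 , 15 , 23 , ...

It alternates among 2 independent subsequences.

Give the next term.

21

Odd-indexed and even-indexed terms follow separate rules.
Track A = 3, 6, 10, 15: the triangular numbers T_2, T_3, ….
Track B = 20, 21, 22, 23: arithmetic with common difference +1.
Position 9 falls in track A as its term 5, giving 21.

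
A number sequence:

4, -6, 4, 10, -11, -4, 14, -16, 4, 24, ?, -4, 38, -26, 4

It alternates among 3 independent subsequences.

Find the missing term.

-21

Split by position mod 3: positions 1, 4, 7, … form one track, and each other residue class forms its own.
Track A = 4, 10, 14, 24, 38: each term equals the sum of the previous two.
Track B = -6, -11, -16, ?, -26: subtracting 5 each time.
Track C = 4, -4, 4, -4, 4: alternating ±4.
Filling track B at index 4 by its rule yields -21.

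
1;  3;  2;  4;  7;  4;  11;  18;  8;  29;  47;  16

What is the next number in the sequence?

Reading positions in blocks of 3 reveals the pattern AAB — 2 tracks woven together.
Track A: 1, 3, 4, 7, 11, 18, 29, 47 — a Fibonacci-like recurrence a_n = a_{n-1} + a_{n-2}.
Track B: 2, 4, 8, 16 — geometric, ×2 each step.
Position 13 falls in track A as its term 9, giving 76.

76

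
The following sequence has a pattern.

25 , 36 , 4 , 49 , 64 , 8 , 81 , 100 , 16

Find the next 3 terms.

Reading positions in blocks of 3 reveals the pattern AAB — 2 tracks woven together.
Track A = 25, 36, 49, 64, 81, 100: consecutive squares n² from n = 5.
Track B = 4, 8, 16: a geometric progression (common ratio 2).
Term 10 comes from track A (its 7th entry): 121.
Position 11 falls in track A as its term 8, giving 144.
Position 12 → track B, term 4 = 32.

121, 144, 32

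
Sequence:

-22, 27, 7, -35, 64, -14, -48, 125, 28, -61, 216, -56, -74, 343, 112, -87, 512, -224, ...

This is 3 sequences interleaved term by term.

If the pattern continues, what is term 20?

729

Read the sequence 3 terms at a time; column i is its own pattern.
Subsequence A is -22, -35, -48, -61, -74, -87, which is subtracting 13 each time.
Subsequence B is 27, 64, 125, 216, 343, 512, which is perfect cubes starting at 3³.
Subsequence C is 7, -14, 28, -56, 112, -224, which is geometric, ×-2 each step.
Position 20 falls in subsequence B as its term 7, giving 729.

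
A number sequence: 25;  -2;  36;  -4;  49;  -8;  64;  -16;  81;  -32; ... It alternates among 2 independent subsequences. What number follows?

100

Taking every 2nd term gives 2 separate tracks.
Track A: 25, 36, 49, 64, 81. Consecutive squares n² from n = 5.
Track B: -2, -4, -8, -16, -32. Geometric, ×2 each step.
Term 11 comes from track A (its 6th entry): 100.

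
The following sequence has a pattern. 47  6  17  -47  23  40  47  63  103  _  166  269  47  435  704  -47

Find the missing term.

-47

Positions follow the repeating pattern ABB; grouping by letter gives 2 tracks.
Track A: 47, -47, 47, ?, 47, -47 (alternating ±47).
Track B: 6, 17, 23, 40, 63, 103, 166, 269, 435, 704 (Fibonacci-style (each term is the sum of the two before it)).
Filling track A at index 4 by its rule yields -47.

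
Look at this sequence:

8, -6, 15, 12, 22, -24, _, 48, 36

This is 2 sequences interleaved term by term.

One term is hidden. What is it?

29

The terms cycle through 2 interleaved subsequences.
Stream A: 8, 15, 22, ?, 36 (arithmetic, step +7).
Stream B: -6, 12, -24, 48 (multiplying by -2 each time).
Filling stream A at index 4 by its rule yields 29.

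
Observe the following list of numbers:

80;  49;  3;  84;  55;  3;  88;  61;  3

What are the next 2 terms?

The terms cycle through 3 interleaved subsequences.
Track A: 80, 84, 88 (adding 4 each time).
Track B: 49, 55, 61 (arithmetic, step +6).
Track C: 3, 3, 3 (the constant sequence 3).
Position 10 → track A, term 4 = 92.
Position 11 → track B, term 4 = 67.

92, 67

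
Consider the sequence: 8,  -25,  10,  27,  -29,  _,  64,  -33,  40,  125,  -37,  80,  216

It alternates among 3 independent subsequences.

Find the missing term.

Split by position mod 3: positions 1, 4, 7, … form one track, and each other residue class forms its own.
Track A: 8, 27, 64, 125, 216. Perfect cubes starting at 2³.
Track B: -25, -29, -33, -37. Linear: a_n = -21 − 4·n.
Track C: 10, ?, 40, 80. A geometric progression (common ratio 2).
So the missing entry in track C is 20.

20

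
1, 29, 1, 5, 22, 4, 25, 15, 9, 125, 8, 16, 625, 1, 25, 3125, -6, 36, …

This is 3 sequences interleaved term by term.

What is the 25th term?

390625

Split by position mod 3: positions 1, 4, 7, … form one track, and each other residue class forms its own.
Subsequence A: 1, 5, 25, 125, 625, 3125. Powers of 5.
Subsequence B: 29, 22, 15, 8, 1, -6. Linear: a_n = 36 − 7·n.
Subsequence C: 1, 4, 9, 16, 25, 36. The squares 1², 2², 3², ….
Term 25 comes from subsequence A (its 9th entry): 390625.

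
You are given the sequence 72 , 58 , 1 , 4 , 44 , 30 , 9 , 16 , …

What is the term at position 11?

25

Positions follow the repeating pattern AABB; grouping by letter gives 2 tracks.
Subsequence A: 72, 58, 44, 30 — linear: a_n = 86 − 14·n.
Subsequence B: 1, 4, 9, 16 — consecutive squares n² from n = 1.
Position 11 → subsequence B, term 5 = 25.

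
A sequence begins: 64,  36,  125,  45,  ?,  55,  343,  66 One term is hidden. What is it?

Split by position mod 2 into 2 tracks.
Track A is 64, 125, ?, 343, which is perfect cubes starting at 4³.
Track B is 36, 45, 55, 66, which is the triangular numbers T_8, T_9, ….
Track A's pattern makes the blank 216.

216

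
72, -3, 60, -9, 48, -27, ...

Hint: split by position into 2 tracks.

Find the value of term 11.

The terms cycle through 2 interleaved subsequences.
Subsequence A: 72, 60, 48 — subtracting 12 each time.
Subsequence B: -3, -9, -27 — geometric, ×3 each step.
Term 11 comes from subsequence A (its 6th entry): 12.

12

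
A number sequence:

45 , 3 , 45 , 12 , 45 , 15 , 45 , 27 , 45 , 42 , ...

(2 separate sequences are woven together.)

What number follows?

45

Taking every 2nd term gives 2 separate tracks.
Stream A = 45, 45, 45, 45, 45: constant 45.
Stream B = 3, 12, 15, 27, 42: Fibonacci-style (each term is the sum of the two before it).
Position 11 falls in stream A as its term 6, giving 45.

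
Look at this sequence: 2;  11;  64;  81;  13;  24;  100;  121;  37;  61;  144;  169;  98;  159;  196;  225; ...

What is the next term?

Positions follow the repeating pattern AABB; grouping by letter gives 2 tracks.
Track A = 2, 11, 13, 24, 37, 61, 98, 159: a Fibonacci-like recurrence a_n = a_{n-1} + a_{n-2}.
Track B = 64, 81, 100, 121, 144, 169, 196, 225: the squares 8², 9², 10², ….
Term 17 comes from track A (its 9th entry): 257.

257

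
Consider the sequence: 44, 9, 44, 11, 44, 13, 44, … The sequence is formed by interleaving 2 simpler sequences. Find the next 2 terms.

Positions 1, 3, 5, … form one subsequence and positions 2, 4, 6, … form another.
Stream A is 44, 44, 44, 44, which is always 44.
Stream B is 9, 11, 13, which is arithmetic, step +2.
Term 8 comes from stream B (its 4th entry): 15.
Position 9 → stream A, term 5 = 44.

15, 44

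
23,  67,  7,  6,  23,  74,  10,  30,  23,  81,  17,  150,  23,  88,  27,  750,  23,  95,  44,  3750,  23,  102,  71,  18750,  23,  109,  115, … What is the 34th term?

123

Read the sequence 4 terms at a time; column i is its own pattern.
Stream A: 23, 23, 23, 23, 23, 23, 23 (constant 23).
Stream B: 67, 74, 81, 88, 95, 102, 109 (arithmetic, step +7).
Stream C: 7, 10, 17, 27, 44, 71, 115 (a Fibonacci-like recurrence a_n = a_{n-1} + a_{n-2}).
Stream D: 6, 30, 150, 750, 3750, 18750 (geometric with ratio 5).
Position 34 falls in stream B as its term 9, giving 123.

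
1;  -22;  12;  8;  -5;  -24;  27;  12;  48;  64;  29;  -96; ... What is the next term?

125

Split by position mod 3: positions 1, 4, 7, … form one track, and each other residue class forms its own.
Track A: 1, 8, 27, 64. Perfect cubes starting at 1³.
Track B: -22, -5, 12, 29. Adding 17 each time.
Track C: 12, -24, 48, -96. Multiplying by -2 each time.
The 13th slot belongs to track A; its 5th term is 125.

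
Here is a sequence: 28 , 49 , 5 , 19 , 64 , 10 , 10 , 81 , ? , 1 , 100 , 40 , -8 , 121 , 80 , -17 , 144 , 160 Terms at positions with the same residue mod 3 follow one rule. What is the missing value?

20

Taking every 3rd term gives 3 separate tracks.
Track A = 28, 19, 10, 1, -8, -17: linear: a_n = 37 − 9·n.
Track B = 49, 64, 81, 100, 121, 144: the squares 7², 8², 9², ….
Track C = 5, 10, ?, 40, 80, 160: geometric with ratio 2.
Filling track C at index 3 by its rule yields 20.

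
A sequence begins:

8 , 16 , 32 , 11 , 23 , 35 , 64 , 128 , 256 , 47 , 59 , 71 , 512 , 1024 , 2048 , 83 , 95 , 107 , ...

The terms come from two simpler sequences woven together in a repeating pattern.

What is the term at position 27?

Reading positions in blocks of 6 reveals the pattern AAABBB — 2 tracks woven together.
Track A is 8, 16, 32, 64, 128, 256, 512, 1024, 2048, which is successive powers of 2.
Track B is 11, 23, 35, 47, 59, 71, 83, 95, 107, which is adding 12 each time.
Position 27 falls in track A as its term 15, giving 131072.

131072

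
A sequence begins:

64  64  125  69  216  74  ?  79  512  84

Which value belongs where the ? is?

Positions 1, 3, 5, … form one subsequence and positions 2, 4, 6, … form another.
Subsequence A is 64, 125, 216, ?, 512, which is the cubes 4³, 5³, 6³, ….
Subsequence B is 64, 69, 74, 79, 84, which is adding 5 each time.
So the missing entry in subsequence A is 343.

343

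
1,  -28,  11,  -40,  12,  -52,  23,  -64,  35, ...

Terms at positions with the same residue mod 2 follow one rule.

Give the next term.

-76

Split by position mod 2 into 2 tracks.
Track A: 1, 11, 12, 23, 35 — Fibonacci-style (each term is the sum of the two before it).
Track B: -28, -40, -52, -64 — subtracting 12 each time.
Position 10 → track B, term 5 = -76.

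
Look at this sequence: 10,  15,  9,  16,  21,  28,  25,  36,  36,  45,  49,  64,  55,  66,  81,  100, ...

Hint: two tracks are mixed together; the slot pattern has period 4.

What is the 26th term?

153

Positions follow the repeating pattern AABB; grouping by letter gives 2 tracks.
Stream A: 10, 15, 21, 28, 36, 45, 55, 66. Triangular numbers n(n+1)/2 for n = 4, 5, ….
Stream B: 9, 16, 25, 36, 49, 64, 81, 100. Perfect squares starting at 3².
Position 26 → stream A, term 14 = 153.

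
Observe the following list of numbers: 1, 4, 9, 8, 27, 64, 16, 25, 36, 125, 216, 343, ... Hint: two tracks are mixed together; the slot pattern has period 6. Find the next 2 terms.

49, 64

Positions follow the repeating pattern AAABBB; grouping by letter gives 2 tracks.
Stream A: 1, 4, 9, 16, 25, 36 (the squares 1², 2², 3², …).
Stream B: 8, 27, 64, 125, 216, 343 (consecutive cubes n³ from n = 2).
The 13th slot belongs to stream A; its 7th term is 49.
Position 14 → stream A, term 8 = 64.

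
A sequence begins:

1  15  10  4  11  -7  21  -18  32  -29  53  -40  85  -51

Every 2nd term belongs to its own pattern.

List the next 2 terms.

Odd-indexed and even-indexed terms follow separate rules.
Stream A: 1, 10, 11, 21, 32, 53, 85. Each term equals the sum of the previous two.
Stream B: 15, 4, -7, -18, -29, -40, -51. Subtracting 11 each time.
The 15th slot belongs to stream A; its 8th term is 138.
Position 16 falls in stream B as its term 8, giving -62.

138, -62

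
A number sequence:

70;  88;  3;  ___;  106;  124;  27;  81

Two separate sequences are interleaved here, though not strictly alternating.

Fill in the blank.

9

Positions follow the repeating pattern AABB; grouping by letter gives 2 tracks.
Track A: 70, 88, 106, 124 — arithmetic, step +18.
Track B: 3, ?, 27, 81 — powers 3^1, 3^2, 3^3, ….
Track B's pattern makes the blank 9.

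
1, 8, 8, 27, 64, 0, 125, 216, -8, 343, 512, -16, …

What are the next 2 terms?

Positions follow the repeating pattern AAB; grouping by letter gives 2 tracks.
Stream A is 1, 8, 27, 64, 125, 216, 343, 512, which is consecutive cubes n³ from n = 1.
Stream B is 8, 0, -8, -16, which is arithmetic with common difference −8.
Term 13 comes from stream A (its 9th entry): 729.
Position 14 → stream A, term 10 = 1000.

729, 1000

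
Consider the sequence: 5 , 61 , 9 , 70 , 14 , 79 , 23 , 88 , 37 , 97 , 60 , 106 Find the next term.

Taking every 2nd term gives 2 separate tracks.
Track A: 5, 9, 14, 23, 37, 60 (Fibonacci-style (each term is the sum of the two before it)).
Track B: 61, 70, 79, 88, 97, 106 (arithmetic, step +9).
Position 13 → track A, term 7 = 97.

97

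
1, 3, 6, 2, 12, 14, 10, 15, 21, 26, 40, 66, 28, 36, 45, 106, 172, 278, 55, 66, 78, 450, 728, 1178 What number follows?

91

Reading positions in blocks of 6 reveals the pattern AAABBB — 2 tracks woven together.
Subsequence A: 1, 3, 6, 10, 15, 21, 28, 36, 45, 55, 66, 78 — the triangular numbers T_1, T_2, ….
Subsequence B: 2, 12, 14, 26, 40, 66, 106, 172, 278, 450, 728, 1178 — each term equals the sum of the previous two.
Term 25 comes from subsequence A (its 13th entry): 91.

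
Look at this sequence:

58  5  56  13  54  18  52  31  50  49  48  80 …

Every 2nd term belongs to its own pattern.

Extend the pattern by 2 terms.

46, 129

Odd-indexed and even-indexed terms follow separate rules.
Stream A = 58, 56, 54, 52, 50, 48: linear: a_n = 60 − 2·n.
Stream B = 5, 13, 18, 31, 49, 80: a Fibonacci-like recurrence a_n = a_{n-1} + a_{n-2}.
Term 13 comes from stream A (its 7th entry): 46.
The 14th slot belongs to stream B; its 7th term is 129.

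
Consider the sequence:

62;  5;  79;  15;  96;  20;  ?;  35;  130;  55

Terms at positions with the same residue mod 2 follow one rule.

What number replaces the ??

Positions 1, 3, 5, … form one subsequence and positions 2, 4, 6, … form another.
Stream A is 62, 79, 96, ?, 130, which is arithmetic with common difference +17.
Stream B is 5, 15, 20, 35, 55, which is a Fibonacci-like recurrence a_n = a_{n-1} + a_{n-2}.
The gap is stream A's term 4; the rule gives 113.

113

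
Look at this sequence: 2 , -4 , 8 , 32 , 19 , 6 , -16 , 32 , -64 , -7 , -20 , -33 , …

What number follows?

Positions follow the repeating pattern AAABBB; grouping by letter gives 2 tracks.
Track A: 2, -4, 8, -16, 32, -64 (multiplying by -2 each time).
Track B: 32, 19, 6, -7, -20, -33 (subtracting 13 each time).
Position 13 falls in track A as its term 7, giving 128.

128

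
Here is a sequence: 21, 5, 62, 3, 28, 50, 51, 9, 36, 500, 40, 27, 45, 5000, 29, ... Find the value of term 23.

7

The terms cycle through 4 interleaved subsequences.
Subsequence A = 21, 28, 36, 45: triangular numbers n(n+1)/2 for n = 6, 7, ….
Subsequence B = 5, 50, 500, 5000: multiplying by 10 each time.
Subsequence C = 62, 51, 40, 29: arithmetic, step −11.
Subsequence D = 3, 9, 27: powers 3^1, 3^2, 3^3, ….
Position 23 falls in subsequence C as its term 6, giving 7.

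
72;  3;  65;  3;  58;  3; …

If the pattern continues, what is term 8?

Positions 1, 3, 5, … form one subsequence and positions 2, 4, 6, … form another.
Track A: 72, 65, 58 (linear: a_n = 79 − 7·n).
Track B: 3, 3, 3 (always 3).
Term 8 comes from track B (its 4th entry): 3.

3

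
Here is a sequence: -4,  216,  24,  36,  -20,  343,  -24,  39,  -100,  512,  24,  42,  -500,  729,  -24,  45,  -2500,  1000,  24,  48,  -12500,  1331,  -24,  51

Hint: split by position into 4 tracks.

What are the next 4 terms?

-62500, 1728, 24, 54

Read the sequence 4 terms at a time; column i is its own pattern.
Stream A = -4, -20, -100, -500, -2500, -12500: geometric, ×5 each step.
Stream B = 216, 343, 512, 729, 1000, 1331: the cubes 6³, 7³, 8³, ….
Stream C = 24, -24, 24, -24, 24, -24: alternating ±24.
Stream D = 36, 39, 42, 45, 48, 51: arithmetic, step +3.
Term 25 comes from stream A (its 7th entry): -62500.
The 26th slot belongs to stream B; its 7th term is 1728.
Term 27 comes from stream C (its 7th entry): 24.
Term 28 comes from stream D (its 7th entry): 54.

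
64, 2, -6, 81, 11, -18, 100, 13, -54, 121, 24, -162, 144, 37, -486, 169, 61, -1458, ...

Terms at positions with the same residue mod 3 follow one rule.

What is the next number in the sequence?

The terms cycle through 3 interleaved subsequences.
Track A: 64, 81, 100, 121, 144, 169 (consecutive squares n² from n = 8).
Track B: 2, 11, 13, 24, 37, 61 (a Fibonacci-like recurrence a_n = a_{n-1} + a_{n-2}).
Track C: -6, -18, -54, -162, -486, -1458 (a geometric progression (common ratio 3)).
Term 19 comes from track A (its 7th entry): 196.

196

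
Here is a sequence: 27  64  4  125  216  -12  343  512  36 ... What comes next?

Positions follow the repeating pattern AAB; grouping by letter gives 2 tracks.
Track A is 27, 64, 125, 216, 343, 512, which is perfect cubes starting at 3³.
Track B is 4, -12, 36, which is geometric with ratio -3.
Term 10 comes from track A (its 7th entry): 729.

729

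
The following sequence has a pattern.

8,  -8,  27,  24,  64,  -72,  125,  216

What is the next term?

216

Positions 1, 3, 5, … form one subsequence and positions 2, 4, 6, … form another.
Track A: 8, 27, 64, 125. Consecutive cubes n³ from n = 2.
Track B: -8, 24, -72, 216. Geometric, ×-3 each step.
Position 9 → track A, term 5 = 216.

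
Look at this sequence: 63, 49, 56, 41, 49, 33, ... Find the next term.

42

Split by position mod 2 into 2 tracks.
Track A = 63, 56, 49: subtracting 7 each time.
Track B = 49, 41, 33: linear: a_n = 57 − 8·n.
Term 7 comes from track A (its 4th entry): 42.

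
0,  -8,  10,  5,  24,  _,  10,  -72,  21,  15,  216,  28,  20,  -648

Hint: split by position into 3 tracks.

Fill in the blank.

15

Taking every 3rd term gives 3 separate tracks.
Subsequence A: 0, 5, 10, 15, 20. Arithmetic with common difference +5.
Subsequence B: -8, 24, -72, 216, -648. Geometric with ratio -3.
Subsequence C: 10, ?, 21, 28. Triangular numbers n(n+1)/2 for n = 4, 5, ….
Filling subsequence C at index 2 by its rule yields 15.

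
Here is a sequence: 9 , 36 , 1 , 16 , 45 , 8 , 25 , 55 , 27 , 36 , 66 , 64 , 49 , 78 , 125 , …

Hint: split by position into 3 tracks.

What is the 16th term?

64

The terms cycle through 3 interleaved subsequences.
Subsequence A = 9, 16, 25, 36, 49: perfect squares starting at 3².
Subsequence B = 36, 45, 55, 66, 78: triangular numbers n(n+1)/2 for n = 8, 9, ….
Subsequence C = 1, 8, 27, 64, 125: consecutive cubes n³ from n = 1.
The 16th slot belongs to subsequence A; its 6th term is 64.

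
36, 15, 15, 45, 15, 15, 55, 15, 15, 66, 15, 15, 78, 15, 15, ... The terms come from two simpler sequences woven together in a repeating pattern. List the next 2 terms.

91, 15

Reading positions in blocks of 3 reveals the pattern ABB — 2 tracks woven together.
Stream A is 36, 45, 55, 66, 78, which is the triangular numbers T_8, T_9, ….
Stream B is 15, 15, 15, 15, 15, 15, 15, 15, 15, 15, which is constant 15.
Term 16 comes from stream A (its 6th entry): 91.
Term 17 comes from stream B (its 11th entry): 15.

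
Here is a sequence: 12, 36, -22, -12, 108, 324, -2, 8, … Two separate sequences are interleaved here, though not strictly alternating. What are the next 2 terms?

972, 2916

Reading positions in blocks of 4 reveals the pattern AABB — 2 tracks woven together.
Stream A: 12, 36, 108, 324 — multiplying by 3 each time.
Stream B: -22, -12, -2, 8 — adding 10 each time.
The 9th slot belongs to stream A; its 5th term is 972.
Term 10 comes from stream A (its 6th entry): 2916.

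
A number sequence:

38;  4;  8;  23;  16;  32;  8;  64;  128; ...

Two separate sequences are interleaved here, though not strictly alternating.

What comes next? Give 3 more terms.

The slot pattern repeats as ABB (period 3), so there are 2 interleaved tracks.
Track A is 38, 23, 8, which is arithmetic with common difference −15.
Track B is 4, 8, 16, 32, 64, 128, which is successive powers of 2.
Position 10 falls in track A as its term 4, giving -7.
Position 11 falls in track B as its term 7, giving 256.
Term 12 comes from track B (its 8th entry): 512.

-7, 256, 512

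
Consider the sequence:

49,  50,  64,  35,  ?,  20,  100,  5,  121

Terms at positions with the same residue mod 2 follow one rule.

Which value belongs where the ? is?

Positions 1, 3, 5, … form one subsequence and positions 2, 4, 6, … form another.
Track A = 49, 64, ?, 100, 121: perfect squares starting at 7².
Track B = 50, 35, 20, 5: subtracting 15 each time.
So the missing entry in track A is 81.

81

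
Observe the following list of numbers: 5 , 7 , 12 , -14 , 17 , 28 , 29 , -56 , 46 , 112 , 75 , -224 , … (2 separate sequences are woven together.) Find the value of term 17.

317

The terms cycle through 2 interleaved subsequences.
Track A: 5, 12, 17, 29, 46, 75 (a Fibonacci-like recurrence a_n = a_{n-1} + a_{n-2}).
Track B: 7, -14, 28, -56, 112, -224 (multiplying by -2 each time).
Position 17 → track A, term 9 = 317.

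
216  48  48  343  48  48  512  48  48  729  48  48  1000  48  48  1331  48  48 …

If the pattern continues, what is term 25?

2744

Reading positions in blocks of 3 reveals the pattern ABB — 2 tracks woven together.
Track A: 216, 343, 512, 729, 1000, 1331. Perfect cubes starting at 6³.
Track B: 48, 48, 48, 48, 48, 48, 48, 48, 48, 48, 48, 48. Constant 48.
Position 25 falls in track A as its term 9, giving 2744.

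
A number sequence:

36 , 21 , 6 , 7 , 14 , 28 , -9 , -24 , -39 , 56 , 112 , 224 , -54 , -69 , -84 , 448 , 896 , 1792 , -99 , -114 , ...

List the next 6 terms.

Reading positions in blocks of 6 reveals the pattern AAABBB — 2 tracks woven together.
Track A: 36, 21, 6, -9, -24, -39, -54, -69, -84, -99, -114. Arithmetic with common difference −15.
Track B: 7, 14, 28, 56, 112, 224, 448, 896, 1792. Multiplying by 2 each time.
The 21st slot belongs to track A; its 12th term is -129.
Position 22 falls in track B as its term 10, giving 3584.
The 23rd slot belongs to track B; its 11th term is 7168.
Position 24 falls in track B as its term 12, giving 14336.
The 25th slot belongs to track A; its 13th term is -144.
Position 26 falls in track A as its term 14, giving -159.

-129, 3584, 7168, 14336, -144, -159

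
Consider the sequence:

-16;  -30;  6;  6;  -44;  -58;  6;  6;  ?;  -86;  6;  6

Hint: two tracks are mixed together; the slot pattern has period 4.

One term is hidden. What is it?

-72

Reading positions in blocks of 4 reveals the pattern AABB — 2 tracks woven together.
Track A is -16, -30, -44, -58, ?, -86, which is arithmetic with common difference −14.
Track B is 6, 6, 6, 6, 6, 6, which is always 6.
The gap is track A's term 5; the rule gives -72.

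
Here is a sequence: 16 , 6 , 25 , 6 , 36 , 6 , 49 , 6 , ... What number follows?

Split by position mod 2 into 2 tracks.
Track A = 16, 25, 36, 49: consecutive squares n² from n = 4.
Track B = 6, 6, 6, 6: constant 6.
The 9th slot belongs to track A; its 5th term is 64.

64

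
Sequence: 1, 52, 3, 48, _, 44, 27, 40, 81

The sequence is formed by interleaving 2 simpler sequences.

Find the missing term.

9

Taking every 2nd term gives 2 separate tracks.
Subsequence A: 1, 3, ?, 27, 81 (geometric, ×3 each step).
Subsequence B: 52, 48, 44, 40 (arithmetic with common difference −4).
Subsequence A's pattern makes the blank 9.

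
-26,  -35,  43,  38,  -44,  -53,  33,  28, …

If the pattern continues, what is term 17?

-98

Positions follow the repeating pattern AABB; grouping by letter gives 2 tracks.
Track A: -26, -35, -44, -53 (subtracting 9 each time).
Track B: 43, 38, 33, 28 (subtracting 5 each time).
Term 17 comes from track A (its 9th entry): -98.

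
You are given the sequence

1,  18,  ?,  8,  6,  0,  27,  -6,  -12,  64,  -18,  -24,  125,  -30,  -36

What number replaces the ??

Positions follow the repeating pattern ABB; grouping by letter gives 2 tracks.
Stream A: 1, 8, 27, 64, 125. The cubes 1³, 2³, 3³, ….
Stream B: 18, ?, 6, 0, -6, -12, -18, -24, -30, -36. Arithmetic with common difference −6.
The gap is stream B's term 2; the rule gives 12.

12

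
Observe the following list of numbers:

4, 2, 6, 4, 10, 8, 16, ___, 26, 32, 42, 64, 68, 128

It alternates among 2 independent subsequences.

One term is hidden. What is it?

16

Positions 1, 3, 5, … form one subsequence and positions 2, 4, 6, … form another.
Stream A = 4, 6, 10, 16, 26, 42, 68: Fibonacci-style (each term is the sum of the two before it).
Stream B = 2, 4, 8, ?, 32, 64, 128: successive powers of 2.
Stream B's pattern makes the blank 16.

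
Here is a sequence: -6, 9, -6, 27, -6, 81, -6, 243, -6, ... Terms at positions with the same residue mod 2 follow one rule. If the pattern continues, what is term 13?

Odd-indexed and even-indexed terms follow separate rules.
Stream A: -6, -6, -6, -6, -6 — constant -6.
Stream B: 9, 27, 81, 243 — powers of 3.
Position 13 → stream A, term 7 = -6.

-6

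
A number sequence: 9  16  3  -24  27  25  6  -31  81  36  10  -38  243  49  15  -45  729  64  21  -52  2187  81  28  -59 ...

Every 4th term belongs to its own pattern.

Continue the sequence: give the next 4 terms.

6561, 100, 36, -66

Read the sequence 4 terms at a time; column i is its own pattern.
Track A is 9, 27, 81, 243, 729, 2187, which is powers of 3.
Track B is 16, 25, 36, 49, 64, 81, which is consecutive squares n² from n = 4.
Track C is 3, 6, 10, 15, 21, 28, which is triangular numbers starting at T_2.
Track D is -24, -31, -38, -45, -52, -59, which is linear: a_n = -17 − 7·n.
Position 25 falls in track A as its term 7, giving 6561.
The 26th slot belongs to track B; its 7th term is 100.
The 27th slot belongs to track C; its 7th term is 36.
The 28th slot belongs to track D; its 7th term is -66.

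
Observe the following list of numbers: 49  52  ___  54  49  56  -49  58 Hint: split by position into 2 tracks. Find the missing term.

-49

The terms cycle through 2 interleaved subsequences.
Track A is 49, ?, 49, -49, which is the oscillation 49·(−1)^(n+1).
Track B is 52, 54, 56, 58, which is arithmetic, step +2.
So the missing entry in track A is -49.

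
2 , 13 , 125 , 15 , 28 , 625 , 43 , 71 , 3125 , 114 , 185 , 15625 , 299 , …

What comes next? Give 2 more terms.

The slot pattern repeats as AAB (period 3), so there are 2 interleaved tracks.
Track A = 2, 13, 15, 28, 43, 71, 114, 185, 299: a Fibonacci-like recurrence a_n = a_{n-1} + a_{n-2}.
Track B = 125, 625, 3125, 15625: powers of 5.
Position 14 falls in track A as its term 10, giving 484.
Position 15 falls in track B as its term 5, giving 78125.

484, 78125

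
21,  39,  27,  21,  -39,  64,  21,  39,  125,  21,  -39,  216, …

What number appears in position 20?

The terms cycle through 3 interleaved subsequences.
Track A is 21, 21, 21, 21, which is constant 21.
Track B is 39, -39, 39, -39, which is the oscillation 39·(−1)^(n+1).
Track C is 27, 64, 125, 216, which is the cubes 3³, 4³, 5³, ….
Term 20 comes from track B (its 7th entry): 39.

39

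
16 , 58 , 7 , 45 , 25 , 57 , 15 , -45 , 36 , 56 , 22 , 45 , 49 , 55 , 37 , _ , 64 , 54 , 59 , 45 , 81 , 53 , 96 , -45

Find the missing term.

Taking every 4th term gives 4 separate tracks.
Subsequence A = 16, 25, 36, 49, 64, 81: perfect squares starting at 4².
Subsequence B = 58, 57, 56, 55, 54, 53: arithmetic with common difference −1.
Subsequence C = 7, 15, 22, 37, 59, 96: a Fibonacci-like recurrence a_n = a_{n-1} + a_{n-2}.
Subsequence D = 45, -45, 45, ?, 45, -45: alternating ±45.
Subsequence D's pattern makes the blank -45.

-45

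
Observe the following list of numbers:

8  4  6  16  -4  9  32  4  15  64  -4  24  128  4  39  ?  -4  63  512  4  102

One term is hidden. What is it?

Split by position mod 3 into 3 tracks.
Track A: 8, 16, 32, 64, 128, ?, 512 — geometric with ratio 2.
Track B: 4, -4, 4, -4, 4, -4, 4 — alternating ±4.
Track C: 6, 9, 15, 24, 39, 63, 102 — a Fibonacci-like recurrence a_n = a_{n-1} + a_{n-2}.
Filling track A at index 6 by its rule yields 256.

256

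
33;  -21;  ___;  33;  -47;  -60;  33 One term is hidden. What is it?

Reading positions in blocks of 3 reveals the pattern ABB — 2 tracks woven together.
Track A is 33, 33, 33, which is constant 33.
Track B is -21, ?, -47, -60, which is arithmetic, step −13.
Track B's pattern makes the blank -34.

-34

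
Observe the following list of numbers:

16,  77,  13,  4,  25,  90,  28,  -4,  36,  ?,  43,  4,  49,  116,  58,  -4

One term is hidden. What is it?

103

Taking every 4th term gives 4 separate tracks.
Track A = 16, 25, 36, 49: perfect squares starting at 4².
Track B = 77, 90, ?, 116: adding 13 each time.
Track C = 13, 28, 43, 58: arithmetic, step +15.
Track D = 4, -4, 4, -4: oscillating between 4 and -4.
So the missing entry in track B is 103.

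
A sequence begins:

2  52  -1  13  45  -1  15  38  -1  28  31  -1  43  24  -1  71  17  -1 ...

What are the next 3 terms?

114, 10, -1

Split by position mod 3: positions 1, 4, 7, … form one track, and each other residue class forms its own.
Track A: 2, 13, 15, 28, 43, 71 (Fibonacci-style (each term is the sum of the two before it)).
Track B: 52, 45, 38, 31, 24, 17 (linear: a_n = 59 − 7·n).
Track C: -1, -1, -1, -1, -1, -1 (the constant sequence -1).
Position 19 falls in track A as its term 7, giving 114.
Position 20 → track B, term 7 = 10.
Term 21 comes from track C (its 7th entry): -1.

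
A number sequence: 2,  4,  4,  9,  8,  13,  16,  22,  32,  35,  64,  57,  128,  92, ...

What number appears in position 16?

Split by position mod 2 into 2 tracks.
Track A: 2, 4, 8, 16, 32, 64, 128 — geometric with ratio 2.
Track B: 4, 9, 13, 22, 35, 57, 92 — each term equals the sum of the previous two.
Position 16 falls in track B as its term 8, giving 149.

149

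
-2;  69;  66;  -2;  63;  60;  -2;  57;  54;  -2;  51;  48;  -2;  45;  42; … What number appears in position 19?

The slot pattern repeats as ABB (period 3), so there are 2 interleaved tracks.
Track A: -2, -2, -2, -2, -2 (constant -2).
Track B: 69, 66, 63, 60, 57, 54, 51, 48, 45, 42 (arithmetic, step −3).
The 19th slot belongs to track A; its 7th term is -2.

-2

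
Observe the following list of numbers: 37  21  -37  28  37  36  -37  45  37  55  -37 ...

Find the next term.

66

Taking every 2nd term gives 2 separate tracks.
Track A: 37, -37, 37, -37, 37, -37. Oscillating between 37 and -37.
Track B: 21, 28, 36, 45, 55. Triangular numbers n(n+1)/2 for n = 6, 7, ….
The 12th slot belongs to track B; its 6th term is 66.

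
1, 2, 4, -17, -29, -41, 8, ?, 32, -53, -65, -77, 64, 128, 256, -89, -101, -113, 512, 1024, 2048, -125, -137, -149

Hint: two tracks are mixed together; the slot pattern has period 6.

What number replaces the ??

16

Reading positions in blocks of 6 reveals the pattern AAABBB — 2 tracks woven together.
Subsequence A: 1, 2, 4, 8, ?, 32, 64, 128, 256, 512, 1024, 2048 (powers 2^0, 2^1, 2^2, …).
Subsequence B: -17, -29, -41, -53, -65, -77, -89, -101, -113, -125, -137, -149 (arithmetic with common difference −12).
Subsequence A's pattern makes the blank 16.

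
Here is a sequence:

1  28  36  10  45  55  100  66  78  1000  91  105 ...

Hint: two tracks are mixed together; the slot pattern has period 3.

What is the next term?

The slot pattern repeats as ABB (period 3), so there are 2 interleaved tracks.
Subsequence A = 1, 10, 100, 1000: powers 10^0, 10^1, 10^2, ….
Subsequence B = 28, 36, 45, 55, 66, 78, 91, 105: triangular numbers n(n+1)/2 for n = 7, 8, ….
The 13th slot belongs to subsequence A; its 5th term is 10000.

10000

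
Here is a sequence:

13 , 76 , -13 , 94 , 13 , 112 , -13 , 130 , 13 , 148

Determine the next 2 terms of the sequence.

-13, 166

Positions 1, 3, 5, … form one subsequence and positions 2, 4, 6, … form another.
Subsequence A = 13, -13, 13, -13, 13: alternating ±13.
Subsequence B = 76, 94, 112, 130, 148: arithmetic, step +18.
Term 11 comes from subsequence A (its 6th entry): -13.
Term 12 comes from subsequence B (its 6th entry): 166.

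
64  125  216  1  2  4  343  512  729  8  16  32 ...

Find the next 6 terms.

1000, 1331, 1728, 64, 128, 256

The slot pattern repeats as AAABBB (period 6), so there are 2 interleaved tracks.
Subsequence A = 64, 125, 216, 343, 512, 729: consecutive cubes n³ from n = 4.
Subsequence B = 1, 2, 4, 8, 16, 32: successive powers of 2.
Position 13 falls in subsequence A as its term 7, giving 1000.
Term 14 comes from subsequence A (its 8th entry): 1331.
Term 15 comes from subsequence A (its 9th entry): 1728.
The 16th slot belongs to subsequence B; its 7th term is 64.
The 17th slot belongs to subsequence B; its 8th term is 128.
Position 18 → subsequence B, term 9 = 256.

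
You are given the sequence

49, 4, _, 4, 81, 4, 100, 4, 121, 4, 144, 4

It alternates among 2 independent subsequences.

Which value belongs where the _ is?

64

The terms cycle through 2 interleaved subsequences.
Stream A: 49, ?, 81, 100, 121, 144 — the squares 7², 8², 9², ….
Stream B: 4, 4, 4, 4, 4, 4 — always 4.
The gap is stream A's term 2; the rule gives 64.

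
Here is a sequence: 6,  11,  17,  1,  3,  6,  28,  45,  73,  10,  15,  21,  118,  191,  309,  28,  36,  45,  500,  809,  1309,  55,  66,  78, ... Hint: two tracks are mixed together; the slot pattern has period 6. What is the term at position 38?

61495

Positions follow the repeating pattern AAABBB; grouping by letter gives 2 tracks.
Track A: 6, 11, 17, 28, 45, 73, 118, 191, 309, 500, 809, 1309 — a Fibonacci-like recurrence a_n = a_{n-1} + a_{n-2}.
Track B: 1, 3, 6, 10, 15, 21, 28, 36, 45, 55, 66, 78 — triangular numbers starting at T_1.
Position 38 → track A, term 20 = 61495.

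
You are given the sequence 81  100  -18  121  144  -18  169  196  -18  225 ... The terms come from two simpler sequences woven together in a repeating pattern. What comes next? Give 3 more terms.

The slot pattern repeats as AAB (period 3), so there are 2 interleaved tracks.
Subsequence A: 81, 100, 121, 144, 169, 196, 225 — consecutive squares n² from n = 9.
Subsequence B: -18, -18, -18 — constant -18.
Position 11 falls in subsequence A as its term 8, giving 256.
Term 12 comes from subsequence B (its 4th entry): -18.
Position 13 falls in subsequence A as its term 9, giving 289.

256, -18, 289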